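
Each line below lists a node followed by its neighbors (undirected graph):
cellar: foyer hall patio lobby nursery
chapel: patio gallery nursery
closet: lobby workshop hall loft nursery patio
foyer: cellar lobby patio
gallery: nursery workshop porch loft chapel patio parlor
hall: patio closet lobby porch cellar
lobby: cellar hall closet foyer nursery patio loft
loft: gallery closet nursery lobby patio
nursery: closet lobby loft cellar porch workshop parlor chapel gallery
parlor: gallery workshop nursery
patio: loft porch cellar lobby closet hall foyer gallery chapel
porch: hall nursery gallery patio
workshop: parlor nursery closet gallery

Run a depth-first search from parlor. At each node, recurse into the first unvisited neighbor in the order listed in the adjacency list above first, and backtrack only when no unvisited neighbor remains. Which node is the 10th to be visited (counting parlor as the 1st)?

Visit parlor
parlor → gallery
gallery → nursery
nursery → closet
closet → lobby
lobby → cellar
cellar → foyer
foyer → patio
patio → loft
patio → porch
porch → hall
patio → chapel
closet → workshop

Visit order: parlor, gallery, nursery, closet, lobby, cellar, foyer, patio, loft, porch, hall, chapel, workshop

porch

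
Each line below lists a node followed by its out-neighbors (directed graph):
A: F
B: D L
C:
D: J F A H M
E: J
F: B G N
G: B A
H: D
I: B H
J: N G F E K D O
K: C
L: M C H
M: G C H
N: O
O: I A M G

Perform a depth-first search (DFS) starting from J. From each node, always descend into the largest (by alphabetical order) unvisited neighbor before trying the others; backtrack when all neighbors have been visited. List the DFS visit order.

Visit J
J → O
O → M
M → H
H → D
D → F
F → N
F → G
G → B
B → L
L → C
G → A
O → I
J → K
J → E

J, O, M, H, D, F, N, G, B, L, C, A, I, K, E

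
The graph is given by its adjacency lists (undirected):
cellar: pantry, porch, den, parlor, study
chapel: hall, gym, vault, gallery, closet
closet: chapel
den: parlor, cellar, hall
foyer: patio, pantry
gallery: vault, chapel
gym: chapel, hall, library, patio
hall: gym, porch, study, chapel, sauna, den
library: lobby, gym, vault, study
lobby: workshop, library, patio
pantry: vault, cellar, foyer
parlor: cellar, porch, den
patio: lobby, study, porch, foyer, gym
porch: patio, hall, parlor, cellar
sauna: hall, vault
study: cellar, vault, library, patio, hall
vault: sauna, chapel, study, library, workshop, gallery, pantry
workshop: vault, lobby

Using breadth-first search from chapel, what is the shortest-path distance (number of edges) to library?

Level 0: chapel
Level 1: closet, gallery, gym, hall, vault
Level 2: den, library, pantry, patio, porch, sauna, study, workshop
Level 3: cellar, foyer, lobby, parlor
library first appears at level 2.

2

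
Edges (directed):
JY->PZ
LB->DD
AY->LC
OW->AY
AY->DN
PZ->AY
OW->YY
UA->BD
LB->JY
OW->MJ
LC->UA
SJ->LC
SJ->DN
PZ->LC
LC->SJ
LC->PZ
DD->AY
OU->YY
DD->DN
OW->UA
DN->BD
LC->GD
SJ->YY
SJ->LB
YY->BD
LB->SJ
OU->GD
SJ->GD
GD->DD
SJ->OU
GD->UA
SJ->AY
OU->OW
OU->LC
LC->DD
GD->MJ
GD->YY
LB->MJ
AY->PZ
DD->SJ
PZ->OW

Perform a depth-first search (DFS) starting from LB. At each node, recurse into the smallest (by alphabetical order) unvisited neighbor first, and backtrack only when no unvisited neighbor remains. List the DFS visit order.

LB, DD, AY, DN, BD, LC, GD, MJ, UA, YY, PZ, OW, SJ, OU, JY

Visit LB
LB → DD
DD → AY
AY → DN
DN → BD
AY → LC
LC → GD
GD → MJ
GD → UA
GD → YY
LC → PZ
PZ → OW
LC → SJ
SJ → OU
LB → JY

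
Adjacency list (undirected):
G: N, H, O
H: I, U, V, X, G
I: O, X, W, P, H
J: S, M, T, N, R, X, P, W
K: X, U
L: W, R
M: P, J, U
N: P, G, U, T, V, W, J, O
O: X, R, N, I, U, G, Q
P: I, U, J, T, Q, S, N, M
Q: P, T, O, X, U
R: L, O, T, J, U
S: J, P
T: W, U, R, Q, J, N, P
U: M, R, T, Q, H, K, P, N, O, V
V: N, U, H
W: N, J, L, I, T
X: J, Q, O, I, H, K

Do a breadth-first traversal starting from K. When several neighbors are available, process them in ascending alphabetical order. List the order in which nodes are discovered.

K → U → X → H → M → N → O → P → Q → R → T → V → I → J → G → W → S → L

Visit K; enqueue U, X → queue [U, X]
Visit U; enqueue H, M, N, O, P, Q, R, T, V → queue [X, H, M, N, O, P, Q, R, T, V]
Visit X; enqueue I, J → queue [H, M, N, O, P, Q, R, T, V, I, J]
Visit H; enqueue G → queue [M, N, O, P, Q, R, T, V, I, J, G]
Visit M → queue [N, O, P, Q, R, T, V, I, J, G]
Visit N; enqueue W → queue [O, P, Q, R, T, V, I, J, G, W]
Visit O → queue [P, Q, R, T, V, I, J, G, W]
Visit P; enqueue S → queue [Q, R, T, V, I, J, G, W, S]
Visit Q → queue [R, T, V, I, J, G, W, S]
Visit R; enqueue L → queue [T, V, I, J, G, W, S, L]
Visit T → queue [V, I, J, G, W, S, L]
Visit V → queue [I, J, G, W, S, L]
Visit I → queue [J, G, W, S, L]
Visit J → queue [G, W, S, L]
Visit G → queue [W, S, L]
Visit W → queue [S, L]
Visit S → queue [L]
Visit L → queue []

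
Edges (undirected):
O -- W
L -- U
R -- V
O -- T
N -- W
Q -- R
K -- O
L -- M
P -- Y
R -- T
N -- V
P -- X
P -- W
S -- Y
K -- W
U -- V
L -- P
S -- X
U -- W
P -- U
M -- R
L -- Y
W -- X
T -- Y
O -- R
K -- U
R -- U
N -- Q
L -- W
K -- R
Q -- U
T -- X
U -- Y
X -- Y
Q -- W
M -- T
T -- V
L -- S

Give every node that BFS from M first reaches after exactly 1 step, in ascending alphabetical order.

Level 0: M
Level 1: L, R, T
Level 2: K, O, P, Q, S, U, V, W, X, Y
Level 3: N

L, R, T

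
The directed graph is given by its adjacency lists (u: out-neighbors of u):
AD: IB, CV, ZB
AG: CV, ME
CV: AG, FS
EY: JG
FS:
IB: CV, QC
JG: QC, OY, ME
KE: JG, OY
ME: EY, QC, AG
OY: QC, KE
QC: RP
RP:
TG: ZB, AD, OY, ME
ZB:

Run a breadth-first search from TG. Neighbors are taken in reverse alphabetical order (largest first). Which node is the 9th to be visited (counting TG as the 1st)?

AG

Visit TG; enqueue ZB, OY, ME, AD → queue [ZB, OY, ME, AD]
Visit ZB → queue [OY, ME, AD]
Visit OY; enqueue QC, KE → queue [ME, AD, QC, KE]
Visit ME; enqueue EY, AG → queue [AD, QC, KE, EY, AG]
Visit AD; enqueue IB, CV → queue [QC, KE, EY, AG, IB, CV]
Visit QC; enqueue RP → queue [KE, EY, AG, IB, CV, RP]
Visit KE; enqueue JG → queue [EY, AG, IB, CV, RP, JG]
Visit EY → queue [AG, IB, CV, RP, JG]
Visit AG → queue [IB, CV, RP, JG]
Visit IB → queue [CV, RP, JG]
Visit CV; enqueue FS → queue [RP, JG, FS]
Visit RP → queue [JG, FS]
Visit JG → queue [FS]
Visit FS → queue []

Visit order: TG, ZB, OY, ME, AD, QC, KE, EY, AG, IB, CV, RP, JG, FS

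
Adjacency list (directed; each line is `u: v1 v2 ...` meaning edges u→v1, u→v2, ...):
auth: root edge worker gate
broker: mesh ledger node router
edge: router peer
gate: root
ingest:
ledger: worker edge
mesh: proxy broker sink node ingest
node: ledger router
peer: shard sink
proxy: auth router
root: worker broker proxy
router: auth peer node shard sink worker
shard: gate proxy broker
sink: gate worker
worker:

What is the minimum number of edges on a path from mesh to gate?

2

Level 0: mesh
Level 1: broker, ingest, node, proxy, sink
Level 2: auth, gate, ledger, router, worker
Level 3: edge, peer, root, shard
gate first appears at level 2.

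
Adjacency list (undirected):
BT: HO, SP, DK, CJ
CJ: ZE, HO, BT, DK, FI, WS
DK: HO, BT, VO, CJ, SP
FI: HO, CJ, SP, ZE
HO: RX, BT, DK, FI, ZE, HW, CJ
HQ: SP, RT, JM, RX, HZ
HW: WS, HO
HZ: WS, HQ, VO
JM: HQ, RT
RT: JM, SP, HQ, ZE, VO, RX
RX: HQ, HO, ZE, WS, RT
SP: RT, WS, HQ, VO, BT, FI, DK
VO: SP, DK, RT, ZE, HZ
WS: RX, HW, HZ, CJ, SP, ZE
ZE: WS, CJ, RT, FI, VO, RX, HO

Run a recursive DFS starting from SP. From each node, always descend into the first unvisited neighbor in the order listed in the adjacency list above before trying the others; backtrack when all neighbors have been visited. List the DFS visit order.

SP, RT, JM, HQ, RX, HO, BT, DK, VO, ZE, WS, HW, HZ, CJ, FI

Visit SP
SP → RT
RT → JM
JM → HQ
HQ → RX
RX → HO
HO → BT
BT → DK
DK → VO
VO → ZE
ZE → WS
WS → HW
WS → HZ
WS → CJ
CJ → FI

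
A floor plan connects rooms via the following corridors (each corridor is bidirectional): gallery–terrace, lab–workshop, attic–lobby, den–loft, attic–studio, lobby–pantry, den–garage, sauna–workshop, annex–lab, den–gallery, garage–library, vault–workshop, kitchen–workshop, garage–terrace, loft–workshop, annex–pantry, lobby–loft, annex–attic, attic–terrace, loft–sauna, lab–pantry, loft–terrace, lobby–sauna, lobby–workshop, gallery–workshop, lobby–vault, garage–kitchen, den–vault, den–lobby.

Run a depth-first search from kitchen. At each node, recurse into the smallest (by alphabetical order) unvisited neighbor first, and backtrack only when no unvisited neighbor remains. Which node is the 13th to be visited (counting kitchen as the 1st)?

Visit kitchen
kitchen → garage
garage → den
den → gallery
gallery → terrace
terrace → attic
attic → annex
annex → lab
lab → pantry
pantry → lobby
lobby → loft
loft → sauna
sauna → workshop
workshop → vault
attic → studio
garage → library

Visit order: kitchen, garage, den, gallery, terrace, attic, annex, lab, pantry, lobby, loft, sauna, workshop, vault, studio, library

workshop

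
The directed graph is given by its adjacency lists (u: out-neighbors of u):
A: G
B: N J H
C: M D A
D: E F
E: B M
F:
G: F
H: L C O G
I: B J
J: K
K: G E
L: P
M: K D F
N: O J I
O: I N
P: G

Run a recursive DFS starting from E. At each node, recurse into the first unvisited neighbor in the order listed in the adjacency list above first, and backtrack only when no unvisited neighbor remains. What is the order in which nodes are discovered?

Visit E
E → B
B → N
N → O
O → I
I → J
J → K
K → G
G → F
B → H
H → L
L → P
H → C
C → M
M → D
C → A

E -> B -> N -> O -> I -> J -> K -> G -> F -> H -> L -> P -> C -> M -> D -> A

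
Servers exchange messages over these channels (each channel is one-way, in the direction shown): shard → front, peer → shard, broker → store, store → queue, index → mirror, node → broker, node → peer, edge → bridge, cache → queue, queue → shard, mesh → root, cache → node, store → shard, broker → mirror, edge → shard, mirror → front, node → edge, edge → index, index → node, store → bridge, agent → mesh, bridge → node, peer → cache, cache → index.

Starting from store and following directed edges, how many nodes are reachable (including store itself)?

BFS from store visits: store, shard, queue, bridge, front, node, peer, edge, broker, cache, index, mirror
Reachable nodes: 12 of 15 total.

12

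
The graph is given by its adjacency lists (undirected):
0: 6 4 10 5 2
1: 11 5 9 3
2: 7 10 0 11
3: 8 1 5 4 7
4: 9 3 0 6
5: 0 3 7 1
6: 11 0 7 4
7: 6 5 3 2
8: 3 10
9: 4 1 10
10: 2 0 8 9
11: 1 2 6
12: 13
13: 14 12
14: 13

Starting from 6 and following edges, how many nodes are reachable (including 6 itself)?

BFS from 6 visits: 6, 11, 7, 4, 0, 2, 1, 5, 3, 9, 10, 8
Reachable nodes: 12 of 15 total.

12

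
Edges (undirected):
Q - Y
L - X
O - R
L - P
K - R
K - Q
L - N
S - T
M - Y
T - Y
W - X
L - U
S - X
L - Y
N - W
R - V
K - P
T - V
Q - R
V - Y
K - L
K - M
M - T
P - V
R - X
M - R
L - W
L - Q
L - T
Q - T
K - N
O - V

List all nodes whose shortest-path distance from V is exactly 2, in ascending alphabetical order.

Level 0: V
Level 1: O, P, R, T, Y
Level 2: K, L, M, Q, S, X
Level 3: N, U, W

K, L, M, Q, S, X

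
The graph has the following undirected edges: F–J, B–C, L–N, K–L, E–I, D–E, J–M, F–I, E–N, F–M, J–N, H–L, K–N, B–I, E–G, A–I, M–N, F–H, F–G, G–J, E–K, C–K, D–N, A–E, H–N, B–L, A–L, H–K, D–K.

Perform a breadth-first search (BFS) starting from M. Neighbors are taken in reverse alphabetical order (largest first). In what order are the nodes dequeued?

M → N → J → F → L → K → H → E → D → G → I → B → A → C

Visit M; enqueue N, J, F → queue [N, J, F]
Visit N; enqueue L, K, H, E, D → queue [J, F, L, K, H, E, D]
Visit J; enqueue G → queue [F, L, K, H, E, D, G]
Visit F; enqueue I → queue [L, K, H, E, D, G, I]
Visit L; enqueue B, A → queue [K, H, E, D, G, I, B, A]
Visit K; enqueue C → queue [H, E, D, G, I, B, A, C]
Visit H → queue [E, D, G, I, B, A, C]
Visit E → queue [D, G, I, B, A, C]
Visit D → queue [G, I, B, A, C]
Visit G → queue [I, B, A, C]
Visit I → queue [B, A, C]
Visit B → queue [A, C]
Visit A → queue [C]
Visit C → queue []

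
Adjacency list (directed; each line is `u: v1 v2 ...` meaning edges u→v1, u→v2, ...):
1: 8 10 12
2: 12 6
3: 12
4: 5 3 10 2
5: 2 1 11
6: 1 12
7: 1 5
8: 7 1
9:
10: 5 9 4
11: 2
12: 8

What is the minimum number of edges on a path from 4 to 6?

Level 0: 4
Level 1: 2, 3, 5, 10
Level 2: 1, 6, 9, 11, 12
Level 3: 8
Level 4: 7
6 first appears at level 2.

2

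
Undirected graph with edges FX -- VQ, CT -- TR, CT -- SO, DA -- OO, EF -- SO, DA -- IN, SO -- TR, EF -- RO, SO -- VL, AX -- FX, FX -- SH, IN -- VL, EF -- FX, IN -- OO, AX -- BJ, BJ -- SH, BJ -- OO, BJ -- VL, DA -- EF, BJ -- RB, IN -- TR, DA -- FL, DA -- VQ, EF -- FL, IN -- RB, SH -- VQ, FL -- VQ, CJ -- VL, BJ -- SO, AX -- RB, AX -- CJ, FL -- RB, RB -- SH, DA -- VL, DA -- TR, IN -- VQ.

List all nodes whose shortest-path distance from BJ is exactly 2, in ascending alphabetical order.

CJ, CT, DA, EF, FL, FX, IN, TR, VQ

Level 0: BJ
Level 1: AX, OO, RB, SH, SO, VL
Level 2: CJ, CT, DA, EF, FL, FX, IN, TR, VQ
Level 3: RO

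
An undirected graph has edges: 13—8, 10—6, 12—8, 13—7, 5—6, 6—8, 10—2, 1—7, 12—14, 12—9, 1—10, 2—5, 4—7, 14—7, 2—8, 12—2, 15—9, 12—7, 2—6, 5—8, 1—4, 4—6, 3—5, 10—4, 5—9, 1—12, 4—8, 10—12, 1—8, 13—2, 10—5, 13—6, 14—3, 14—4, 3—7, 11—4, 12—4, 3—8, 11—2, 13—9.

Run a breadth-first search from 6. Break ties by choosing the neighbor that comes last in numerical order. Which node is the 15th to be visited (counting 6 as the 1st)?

15

Visit 6; enqueue 13, 10, 8, 5, 4, 2 → queue [13, 10, 8, 5, 4, 2]
Visit 13; enqueue 9, 7 → queue [10, 8, 5, 4, 2, 9, 7]
Visit 10; enqueue 12, 1 → queue [8, 5, 4, 2, 9, 7, 12, 1]
Visit 8; enqueue 3 → queue [5, 4, 2, 9, 7, 12, 1, 3]
Visit 5 → queue [4, 2, 9, 7, 12, 1, 3]
Visit 4; enqueue 14, 11 → queue [2, 9, 7, 12, 1, 3, 14, 11]
Visit 2 → queue [9, 7, 12, 1, 3, 14, 11]
Visit 9; enqueue 15 → queue [7, 12, 1, 3, 14, 11, 15]
Visit 7 → queue [12, 1, 3, 14, 11, 15]
Visit 12 → queue [1, 3, 14, 11, 15]
Visit 1 → queue [3, 14, 11, 15]
Visit 3 → queue [14, 11, 15]
Visit 14 → queue [11, 15]
Visit 11 → queue [15]
Visit 15 → queue []

Visit order: 6, 13, 10, 8, 5, 4, 2, 9, 7, 12, 1, 3, 14, 11, 15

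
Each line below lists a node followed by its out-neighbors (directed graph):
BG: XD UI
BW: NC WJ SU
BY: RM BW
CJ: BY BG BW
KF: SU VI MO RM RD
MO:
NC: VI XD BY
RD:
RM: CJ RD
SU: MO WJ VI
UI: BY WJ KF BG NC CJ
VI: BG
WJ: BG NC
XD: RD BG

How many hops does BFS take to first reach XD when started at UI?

Level 0: UI
Level 1: BG, BY, CJ, KF, NC, WJ
Level 2: BW, MO, RD, RM, SU, VI, XD
XD first appears at level 2.

2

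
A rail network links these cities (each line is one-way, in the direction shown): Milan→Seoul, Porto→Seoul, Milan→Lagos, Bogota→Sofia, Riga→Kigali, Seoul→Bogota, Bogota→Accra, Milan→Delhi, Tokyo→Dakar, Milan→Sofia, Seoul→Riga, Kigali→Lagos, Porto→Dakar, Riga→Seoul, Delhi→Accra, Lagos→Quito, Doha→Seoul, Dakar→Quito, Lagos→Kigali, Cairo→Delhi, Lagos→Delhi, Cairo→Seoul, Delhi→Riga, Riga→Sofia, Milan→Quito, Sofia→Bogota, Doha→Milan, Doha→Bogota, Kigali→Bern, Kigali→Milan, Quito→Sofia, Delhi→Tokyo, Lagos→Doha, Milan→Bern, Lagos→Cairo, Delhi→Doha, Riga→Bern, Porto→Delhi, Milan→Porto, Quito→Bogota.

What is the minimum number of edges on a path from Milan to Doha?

2

Level 0: Milan
Level 1: Bern, Delhi, Lagos, Porto, Quito, Seoul, Sofia
Level 2: Accra, Bogota, Cairo, Dakar, Doha, Kigali, Riga, Tokyo
Doha first appears at level 2.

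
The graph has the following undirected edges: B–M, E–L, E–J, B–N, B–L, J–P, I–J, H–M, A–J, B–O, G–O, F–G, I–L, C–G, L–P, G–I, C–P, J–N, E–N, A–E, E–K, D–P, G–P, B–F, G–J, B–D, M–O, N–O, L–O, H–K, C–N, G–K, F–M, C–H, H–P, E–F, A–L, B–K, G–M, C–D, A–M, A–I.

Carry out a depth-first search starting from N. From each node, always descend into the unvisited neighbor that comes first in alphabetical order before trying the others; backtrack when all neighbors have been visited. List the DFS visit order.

Visit N
N → B
B → D
D → C
C → G
G → F
F → E
E → A
A → I
I → J
J → P
P → H
H → K
H → M
M → O
O → L

N -> B -> D -> C -> G -> F -> E -> A -> I -> J -> P -> H -> K -> M -> O -> L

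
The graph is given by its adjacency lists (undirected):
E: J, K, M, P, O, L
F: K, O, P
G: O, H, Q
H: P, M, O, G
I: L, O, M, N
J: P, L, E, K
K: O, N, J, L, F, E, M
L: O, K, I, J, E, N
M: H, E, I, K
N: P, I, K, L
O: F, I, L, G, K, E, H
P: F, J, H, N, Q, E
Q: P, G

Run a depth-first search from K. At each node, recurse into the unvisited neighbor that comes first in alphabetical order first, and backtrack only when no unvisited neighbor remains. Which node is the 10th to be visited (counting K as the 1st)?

F

Visit K
K → E
E → J
J → L
L → I
I → M
M → H
H → G
G → O
O → F
F → P
P → N
P → Q

Visit order: K, E, J, L, I, M, H, G, O, F, P, N, Q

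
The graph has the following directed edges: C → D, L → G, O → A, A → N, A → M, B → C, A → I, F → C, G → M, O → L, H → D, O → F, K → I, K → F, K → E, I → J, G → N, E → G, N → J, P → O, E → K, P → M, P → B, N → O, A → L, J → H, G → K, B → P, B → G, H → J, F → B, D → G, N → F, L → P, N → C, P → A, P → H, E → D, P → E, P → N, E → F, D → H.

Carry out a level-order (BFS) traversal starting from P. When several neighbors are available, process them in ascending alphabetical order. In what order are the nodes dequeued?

P → A → B → E → H → M → N → O → I → L → C → G → D → F → K → J

Visit P; enqueue A, B, E, H, M, N, O → queue [A, B, E, H, M, N, O]
Visit A; enqueue I, L → queue [B, E, H, M, N, O, I, L]
Visit B; enqueue C, G → queue [E, H, M, N, O, I, L, C, G]
Visit E; enqueue D, F, K → queue [H, M, N, O, I, L, C, G, D, F, K]
Visit H; enqueue J → queue [M, N, O, I, L, C, G, D, F, K, J]
Visit M → queue [N, O, I, L, C, G, D, F, K, J]
Visit N → queue [O, I, L, C, G, D, F, K, J]
Visit O → queue [I, L, C, G, D, F, K, J]
Visit I → queue [L, C, G, D, F, K, J]
Visit L → queue [C, G, D, F, K, J]
Visit C → queue [G, D, F, K, J]
Visit G → queue [D, F, K, J]
Visit D → queue [F, K, J]
Visit F → queue [K, J]
Visit K → queue [J]
Visit J → queue []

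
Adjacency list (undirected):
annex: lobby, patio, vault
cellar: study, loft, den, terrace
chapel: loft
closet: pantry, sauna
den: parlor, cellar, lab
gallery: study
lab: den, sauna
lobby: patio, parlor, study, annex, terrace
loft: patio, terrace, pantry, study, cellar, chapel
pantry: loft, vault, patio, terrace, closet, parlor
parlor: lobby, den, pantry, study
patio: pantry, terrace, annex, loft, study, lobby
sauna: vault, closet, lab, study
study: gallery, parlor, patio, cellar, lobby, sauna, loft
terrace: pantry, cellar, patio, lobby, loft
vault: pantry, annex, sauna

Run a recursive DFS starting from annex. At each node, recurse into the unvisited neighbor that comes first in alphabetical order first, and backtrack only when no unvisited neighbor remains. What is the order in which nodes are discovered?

annex -> lobby -> parlor -> den -> cellar -> loft -> chapel -> pantry -> closet -> sauna -> lab -> study -> gallery -> patio -> terrace -> vault

Visit annex
annex → lobby
lobby → parlor
parlor → den
den → cellar
cellar → loft
loft → chapel
loft → pantry
pantry → closet
closet → sauna
sauna → lab
sauna → study
study → gallery
study → patio
patio → terrace
sauna → vault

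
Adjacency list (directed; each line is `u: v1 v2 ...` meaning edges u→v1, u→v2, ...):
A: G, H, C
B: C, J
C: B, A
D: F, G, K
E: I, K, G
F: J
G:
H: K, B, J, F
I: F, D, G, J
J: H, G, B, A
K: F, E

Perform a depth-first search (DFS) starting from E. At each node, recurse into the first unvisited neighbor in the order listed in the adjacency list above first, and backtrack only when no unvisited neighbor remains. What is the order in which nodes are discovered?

E, I, F, J, H, K, B, C, A, G, D

Visit E
E → I
I → F
F → J
J → H
H → K
H → B
B → C
C → A
A → G
I → D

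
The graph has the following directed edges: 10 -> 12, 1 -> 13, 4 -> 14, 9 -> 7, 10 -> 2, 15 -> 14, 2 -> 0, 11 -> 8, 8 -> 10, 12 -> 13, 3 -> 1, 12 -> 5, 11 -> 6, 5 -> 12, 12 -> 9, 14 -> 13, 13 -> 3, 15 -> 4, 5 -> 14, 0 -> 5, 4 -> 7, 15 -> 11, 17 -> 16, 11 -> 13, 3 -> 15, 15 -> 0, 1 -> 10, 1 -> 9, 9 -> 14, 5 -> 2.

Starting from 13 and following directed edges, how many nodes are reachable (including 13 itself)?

BFS from 13 visits: 13, 3, 15, 1, 14, 11, 4, 0, 10, 9, 8, 6, 7, 5, 12, 2
Reachable nodes: 16 of 18 total.

16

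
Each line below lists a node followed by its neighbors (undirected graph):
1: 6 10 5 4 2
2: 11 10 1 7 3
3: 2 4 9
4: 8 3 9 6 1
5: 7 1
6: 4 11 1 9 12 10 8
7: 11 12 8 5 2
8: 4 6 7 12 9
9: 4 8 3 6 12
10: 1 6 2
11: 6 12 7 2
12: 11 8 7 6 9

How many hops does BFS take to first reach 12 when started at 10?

2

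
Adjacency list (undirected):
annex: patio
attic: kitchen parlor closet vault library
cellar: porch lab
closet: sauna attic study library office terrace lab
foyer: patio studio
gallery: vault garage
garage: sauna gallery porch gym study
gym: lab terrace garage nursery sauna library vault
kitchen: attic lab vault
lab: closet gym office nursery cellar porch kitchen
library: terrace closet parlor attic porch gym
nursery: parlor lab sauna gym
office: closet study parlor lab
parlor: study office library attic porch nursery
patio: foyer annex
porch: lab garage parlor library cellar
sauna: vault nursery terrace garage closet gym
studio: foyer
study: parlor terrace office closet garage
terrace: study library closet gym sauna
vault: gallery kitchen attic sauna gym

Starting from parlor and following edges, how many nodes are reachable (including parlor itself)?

17

BFS from parlor visits: parlor, study, office, library, attic, porch, nursery, terrace, closet, garage, lab, gym, kitchen, vault, cellar, sauna, gallery
Reachable nodes: 17 of 21 total.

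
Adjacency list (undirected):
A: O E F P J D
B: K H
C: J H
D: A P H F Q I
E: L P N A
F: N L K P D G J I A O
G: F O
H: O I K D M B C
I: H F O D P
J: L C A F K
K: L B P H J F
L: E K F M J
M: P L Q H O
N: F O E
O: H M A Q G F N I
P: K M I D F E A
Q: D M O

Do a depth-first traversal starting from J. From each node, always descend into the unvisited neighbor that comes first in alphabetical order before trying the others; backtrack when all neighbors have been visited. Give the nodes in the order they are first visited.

J, A, D, F, G, O, H, B, K, L, E, N, P, I, M, Q, C

Visit J
J → A
A → D
D → F
F → G
G → O
O → H
H → B
B → K
K → L
L → E
E → N
E → P
P → I
P → M
M → Q
H → C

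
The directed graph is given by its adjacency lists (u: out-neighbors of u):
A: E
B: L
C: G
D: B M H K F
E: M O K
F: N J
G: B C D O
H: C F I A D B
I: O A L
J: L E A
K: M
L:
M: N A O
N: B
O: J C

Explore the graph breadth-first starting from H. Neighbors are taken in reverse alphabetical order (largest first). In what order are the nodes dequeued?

H, I, F, D, C, B, A, O, L, N, J, M, K, G, E

Visit H; enqueue I, F, D, C, B, A → queue [I, F, D, C, B, A]
Visit I; enqueue O, L → queue [F, D, C, B, A, O, L]
Visit F; enqueue N, J → queue [D, C, B, A, O, L, N, J]
Visit D; enqueue M, K → queue [C, B, A, O, L, N, J, M, K]
Visit C; enqueue G → queue [B, A, O, L, N, J, M, K, G]
Visit B → queue [A, O, L, N, J, M, K, G]
Visit A; enqueue E → queue [O, L, N, J, M, K, G, E]
Visit O → queue [L, N, J, M, K, G, E]
Visit L → queue [N, J, M, K, G, E]
Visit N → queue [J, M, K, G, E]
Visit J → queue [M, K, G, E]
Visit M → queue [K, G, E]
Visit K → queue [G, E]
Visit G → queue [E]
Visit E → queue []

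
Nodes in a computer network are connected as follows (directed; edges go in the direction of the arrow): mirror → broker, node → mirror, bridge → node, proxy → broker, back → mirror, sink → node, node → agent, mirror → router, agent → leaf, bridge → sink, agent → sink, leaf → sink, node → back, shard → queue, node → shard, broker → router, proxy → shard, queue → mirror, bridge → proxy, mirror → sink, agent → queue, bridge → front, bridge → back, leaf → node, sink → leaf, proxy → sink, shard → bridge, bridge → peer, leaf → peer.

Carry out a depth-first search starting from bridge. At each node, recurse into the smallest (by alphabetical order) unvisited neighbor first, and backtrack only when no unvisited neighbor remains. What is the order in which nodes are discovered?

bridge, back, mirror, broker, router, sink, leaf, node, agent, queue, shard, peer, front, proxy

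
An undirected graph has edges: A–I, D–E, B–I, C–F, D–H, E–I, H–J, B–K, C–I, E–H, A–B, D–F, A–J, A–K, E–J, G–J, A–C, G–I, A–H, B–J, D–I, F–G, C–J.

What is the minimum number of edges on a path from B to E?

2

Level 0: B
Level 1: A, I, J, K
Level 2: C, D, E, G, H
Level 3: F
E first appears at level 2.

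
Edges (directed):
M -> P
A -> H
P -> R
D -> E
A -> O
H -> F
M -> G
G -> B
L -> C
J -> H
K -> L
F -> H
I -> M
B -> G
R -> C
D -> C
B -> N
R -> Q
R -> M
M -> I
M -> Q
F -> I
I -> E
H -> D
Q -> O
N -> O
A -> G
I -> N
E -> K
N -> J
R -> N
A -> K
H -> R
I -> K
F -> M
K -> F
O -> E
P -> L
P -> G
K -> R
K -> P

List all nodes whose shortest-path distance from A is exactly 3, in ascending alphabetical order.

C, I, M, N, Q

Level 0: A
Level 1: G, H, K, O
Level 2: B, D, E, F, L, P, R
Level 3: C, I, M, N, Q
Level 4: J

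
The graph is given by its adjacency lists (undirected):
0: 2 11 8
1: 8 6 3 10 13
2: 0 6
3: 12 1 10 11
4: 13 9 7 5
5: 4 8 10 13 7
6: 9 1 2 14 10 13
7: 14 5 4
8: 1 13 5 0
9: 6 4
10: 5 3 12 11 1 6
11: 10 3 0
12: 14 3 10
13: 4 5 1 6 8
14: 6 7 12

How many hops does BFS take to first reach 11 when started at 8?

Level 0: 8
Level 1: 0, 1, 5, 13
Level 2: 2, 3, 4, 6, 7, 10, 11
Level 3: 9, 12, 14
11 first appears at level 2.

2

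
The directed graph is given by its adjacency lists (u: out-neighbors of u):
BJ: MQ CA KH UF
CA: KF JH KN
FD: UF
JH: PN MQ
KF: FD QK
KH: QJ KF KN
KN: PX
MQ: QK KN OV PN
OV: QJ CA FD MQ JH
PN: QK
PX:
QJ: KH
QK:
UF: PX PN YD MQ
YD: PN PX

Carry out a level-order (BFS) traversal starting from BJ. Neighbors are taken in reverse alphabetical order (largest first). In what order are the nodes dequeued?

Visit BJ; enqueue UF, MQ, KH, CA → queue [UF, MQ, KH, CA]
Visit UF; enqueue YD, PX, PN → queue [MQ, KH, CA, YD, PX, PN]
Visit MQ; enqueue QK, OV, KN → queue [KH, CA, YD, PX, PN, QK, OV, KN]
Visit KH; enqueue QJ, KF → queue [CA, YD, PX, PN, QK, OV, KN, QJ, KF]
Visit CA; enqueue JH → queue [YD, PX, PN, QK, OV, KN, QJ, KF, JH]
Visit YD → queue [PX, PN, QK, OV, KN, QJ, KF, JH]
Visit PX → queue [PN, QK, OV, KN, QJ, KF, JH]
Visit PN → queue [QK, OV, KN, QJ, KF, JH]
Visit QK → queue [OV, KN, QJ, KF, JH]
Visit OV; enqueue FD → queue [KN, QJ, KF, JH, FD]
Visit KN → queue [QJ, KF, JH, FD]
Visit QJ → queue [KF, JH, FD]
Visit KF → queue [JH, FD]
Visit JH → queue [FD]
Visit FD → queue []

BJ, UF, MQ, KH, CA, YD, PX, PN, QK, OV, KN, QJ, KF, JH, FD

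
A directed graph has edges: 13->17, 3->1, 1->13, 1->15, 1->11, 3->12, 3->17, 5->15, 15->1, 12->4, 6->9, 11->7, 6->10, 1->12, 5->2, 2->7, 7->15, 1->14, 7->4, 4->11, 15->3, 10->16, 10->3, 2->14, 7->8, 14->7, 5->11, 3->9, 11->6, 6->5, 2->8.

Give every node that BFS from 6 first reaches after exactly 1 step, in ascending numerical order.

Level 0: 6
Level 1: 5, 9, 10
Level 2: 2, 3, 11, 15, 16
Level 3: 1, 7, 8, 12, 14, 17
Level 4: 4, 13

5, 9, 10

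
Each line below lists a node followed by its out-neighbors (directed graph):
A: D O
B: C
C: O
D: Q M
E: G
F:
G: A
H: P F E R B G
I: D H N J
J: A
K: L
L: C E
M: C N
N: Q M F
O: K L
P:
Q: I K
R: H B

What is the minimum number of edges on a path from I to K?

Level 0: I
Level 1: D, H, J, N
Level 2: A, B, E, F, G, M, P, Q, R
Level 3: C, K, O
Level 4: L
K first appears at level 3.

3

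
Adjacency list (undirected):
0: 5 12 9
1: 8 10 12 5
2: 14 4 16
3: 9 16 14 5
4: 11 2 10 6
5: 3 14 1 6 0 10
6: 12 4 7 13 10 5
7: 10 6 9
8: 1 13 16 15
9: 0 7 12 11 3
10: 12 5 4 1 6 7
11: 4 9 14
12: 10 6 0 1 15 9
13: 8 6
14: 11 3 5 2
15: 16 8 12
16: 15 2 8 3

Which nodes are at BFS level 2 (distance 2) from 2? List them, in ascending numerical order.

3, 5, 6, 8, 10, 11, 15

Level 0: 2
Level 1: 4, 14, 16
Level 2: 3, 5, 6, 8, 10, 11, 15
Level 3: 0, 1, 7, 9, 12, 13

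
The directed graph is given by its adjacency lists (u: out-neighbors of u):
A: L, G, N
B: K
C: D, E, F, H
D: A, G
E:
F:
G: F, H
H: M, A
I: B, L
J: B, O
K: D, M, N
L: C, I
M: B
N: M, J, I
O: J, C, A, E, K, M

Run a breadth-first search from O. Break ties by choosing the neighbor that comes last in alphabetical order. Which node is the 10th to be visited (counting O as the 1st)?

Visit O; enqueue M, K, J, E, C, A → queue [M, K, J, E, C, A]
Visit M; enqueue B → queue [K, J, E, C, A, B]
Visit K; enqueue N, D → queue [J, E, C, A, B, N, D]
Visit J → queue [E, C, A, B, N, D]
Visit E → queue [C, A, B, N, D]
Visit C; enqueue H, F → queue [A, B, N, D, H, F]
Visit A; enqueue L, G → queue [B, N, D, H, F, L, G]
Visit B → queue [N, D, H, F, L, G]
Visit N; enqueue I → queue [D, H, F, L, G, I]
Visit D → queue [H, F, L, G, I]
Visit H → queue [F, L, G, I]
Visit F → queue [L, G, I]
Visit L → queue [G, I]
Visit G → queue [I]
Visit I → queue []

Visit order: O, M, K, J, E, C, A, B, N, D, H, F, L, G, I

D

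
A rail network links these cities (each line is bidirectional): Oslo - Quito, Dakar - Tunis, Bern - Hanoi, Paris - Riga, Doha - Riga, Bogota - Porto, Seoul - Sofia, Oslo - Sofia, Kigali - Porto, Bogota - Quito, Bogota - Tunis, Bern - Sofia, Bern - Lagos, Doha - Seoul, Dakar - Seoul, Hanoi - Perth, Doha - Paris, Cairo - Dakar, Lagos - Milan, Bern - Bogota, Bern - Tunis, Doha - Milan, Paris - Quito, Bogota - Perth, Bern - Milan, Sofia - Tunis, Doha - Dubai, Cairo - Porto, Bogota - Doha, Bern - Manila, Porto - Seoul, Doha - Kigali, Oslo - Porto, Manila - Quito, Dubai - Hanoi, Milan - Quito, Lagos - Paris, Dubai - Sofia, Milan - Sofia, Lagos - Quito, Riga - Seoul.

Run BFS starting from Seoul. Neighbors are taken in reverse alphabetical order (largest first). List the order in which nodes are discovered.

Seoul Sofia Riga Porto Doha Dakar Tunis Oslo Milan Dubai Bern Paris Kigali Cairo Bogota Quito Lagos Hanoi Manila Perth

Visit Seoul; enqueue Sofia, Riga, Porto, Doha, Dakar → queue [Sofia, Riga, Porto, Doha, Dakar]
Visit Sofia; enqueue Tunis, Oslo, Milan, Dubai, Bern → queue [Riga, Porto, Doha, Dakar, Tunis, Oslo, Milan, Dubai, Bern]
Visit Riga; enqueue Paris → queue [Porto, Doha, Dakar, Tunis, Oslo, Milan, Dubai, Bern, Paris]
Visit Porto; enqueue Kigali, Cairo, Bogota → queue [Doha, Dakar, Tunis, Oslo, Milan, Dubai, Bern, Paris, Kigali, Cairo, Bogota]
Visit Doha → queue [Dakar, Tunis, Oslo, Milan, Dubai, Bern, Paris, Kigali, Cairo, Bogota]
Visit Dakar → queue [Tunis, Oslo, Milan, Dubai, Bern, Paris, Kigali, Cairo, Bogota]
Visit Tunis → queue [Oslo, Milan, Dubai, Bern, Paris, Kigali, Cairo, Bogota]
Visit Oslo; enqueue Quito → queue [Milan, Dubai, Bern, Paris, Kigali, Cairo, Bogota, Quito]
Visit Milan; enqueue Lagos → queue [Dubai, Bern, Paris, Kigali, Cairo, Bogota, Quito, Lagos]
Visit Dubai; enqueue Hanoi → queue [Bern, Paris, Kigali, Cairo, Bogota, Quito, Lagos, Hanoi]
Visit Bern; enqueue Manila → queue [Paris, Kigali, Cairo, Bogota, Quito, Lagos, Hanoi, Manila]
Visit Paris → queue [Kigali, Cairo, Bogota, Quito, Lagos, Hanoi, Manila]
Visit Kigali → queue [Cairo, Bogota, Quito, Lagos, Hanoi, Manila]
Visit Cairo → queue [Bogota, Quito, Lagos, Hanoi, Manila]
Visit Bogota; enqueue Perth → queue [Quito, Lagos, Hanoi, Manila, Perth]
Visit Quito → queue [Lagos, Hanoi, Manila, Perth]
Visit Lagos → queue [Hanoi, Manila, Perth]
Visit Hanoi → queue [Manila, Perth]
Visit Manila → queue [Perth]
Visit Perth → queue []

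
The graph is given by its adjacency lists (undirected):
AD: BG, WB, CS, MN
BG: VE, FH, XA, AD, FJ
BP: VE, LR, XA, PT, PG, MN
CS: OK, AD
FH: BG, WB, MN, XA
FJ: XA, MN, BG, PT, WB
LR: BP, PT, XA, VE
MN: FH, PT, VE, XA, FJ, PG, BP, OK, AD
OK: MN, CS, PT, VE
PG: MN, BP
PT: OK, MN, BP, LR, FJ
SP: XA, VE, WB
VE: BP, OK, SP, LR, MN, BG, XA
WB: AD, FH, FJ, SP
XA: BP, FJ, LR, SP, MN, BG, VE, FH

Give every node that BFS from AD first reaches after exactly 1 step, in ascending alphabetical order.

Level 0: AD
Level 1: BG, CS, MN, WB
Level 2: BP, FH, FJ, OK, PG, PT, SP, VE, XA
Level 3: LR

BG, CS, MN, WB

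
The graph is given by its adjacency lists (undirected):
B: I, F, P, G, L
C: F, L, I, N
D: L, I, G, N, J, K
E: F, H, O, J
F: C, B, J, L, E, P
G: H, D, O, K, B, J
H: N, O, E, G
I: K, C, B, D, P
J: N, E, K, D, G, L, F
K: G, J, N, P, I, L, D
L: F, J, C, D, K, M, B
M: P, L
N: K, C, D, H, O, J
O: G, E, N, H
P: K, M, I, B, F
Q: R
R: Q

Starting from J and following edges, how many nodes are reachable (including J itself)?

BFS from J visits: J, N, E, K, D, G, L, F, C, H, O, P, I, B, M
Reachable nodes: 15 of 17 total.

15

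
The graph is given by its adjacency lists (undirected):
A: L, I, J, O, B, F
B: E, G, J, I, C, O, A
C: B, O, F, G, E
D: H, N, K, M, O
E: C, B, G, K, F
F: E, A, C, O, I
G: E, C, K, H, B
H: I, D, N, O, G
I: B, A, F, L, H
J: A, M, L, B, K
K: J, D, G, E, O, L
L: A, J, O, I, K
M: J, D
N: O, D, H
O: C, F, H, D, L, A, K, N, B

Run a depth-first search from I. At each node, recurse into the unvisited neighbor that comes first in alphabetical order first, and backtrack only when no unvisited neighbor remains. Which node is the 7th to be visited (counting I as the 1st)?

O

Visit I
I → A
A → B
B → C
C → E
E → F
F → O
O → D
D → H
H → G
G → K
K → J
J → L
J → M
H → N

Visit order: I, A, B, C, E, F, O, D, H, G, K, J, L, M, N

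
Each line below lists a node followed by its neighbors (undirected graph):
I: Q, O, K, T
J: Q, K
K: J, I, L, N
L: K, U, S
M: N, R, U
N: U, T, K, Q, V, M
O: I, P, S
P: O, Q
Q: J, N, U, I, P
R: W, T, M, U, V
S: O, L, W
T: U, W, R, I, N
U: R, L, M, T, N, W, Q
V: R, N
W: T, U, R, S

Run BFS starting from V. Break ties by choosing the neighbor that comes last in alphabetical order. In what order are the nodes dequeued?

V, R, N, W, U, T, M, Q, K, S, L, I, P, J, O

Visit V; enqueue R, N → queue [R, N]
Visit R; enqueue W, U, T, M → queue [N, W, U, T, M]
Visit N; enqueue Q, K → queue [W, U, T, M, Q, K]
Visit W; enqueue S → queue [U, T, M, Q, K, S]
Visit U; enqueue L → queue [T, M, Q, K, S, L]
Visit T; enqueue I → queue [M, Q, K, S, L, I]
Visit M → queue [Q, K, S, L, I]
Visit Q; enqueue P, J → queue [K, S, L, I, P, J]
Visit K → queue [S, L, I, P, J]
Visit S; enqueue O → queue [L, I, P, J, O]
Visit L → queue [I, P, J, O]
Visit I → queue [P, J, O]
Visit P → queue [J, O]
Visit J → queue [O]
Visit O → queue []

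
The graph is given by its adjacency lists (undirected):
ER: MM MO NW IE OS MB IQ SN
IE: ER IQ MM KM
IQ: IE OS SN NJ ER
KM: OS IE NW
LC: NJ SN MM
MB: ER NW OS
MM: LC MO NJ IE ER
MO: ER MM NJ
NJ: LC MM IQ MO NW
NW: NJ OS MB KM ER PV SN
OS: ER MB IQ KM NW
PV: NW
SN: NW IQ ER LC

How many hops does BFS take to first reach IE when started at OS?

2

Level 0: OS
Level 1: ER, IQ, KM, MB, NW
Level 2: IE, MM, MO, NJ, PV, SN
Level 3: LC
IE first appears at level 2.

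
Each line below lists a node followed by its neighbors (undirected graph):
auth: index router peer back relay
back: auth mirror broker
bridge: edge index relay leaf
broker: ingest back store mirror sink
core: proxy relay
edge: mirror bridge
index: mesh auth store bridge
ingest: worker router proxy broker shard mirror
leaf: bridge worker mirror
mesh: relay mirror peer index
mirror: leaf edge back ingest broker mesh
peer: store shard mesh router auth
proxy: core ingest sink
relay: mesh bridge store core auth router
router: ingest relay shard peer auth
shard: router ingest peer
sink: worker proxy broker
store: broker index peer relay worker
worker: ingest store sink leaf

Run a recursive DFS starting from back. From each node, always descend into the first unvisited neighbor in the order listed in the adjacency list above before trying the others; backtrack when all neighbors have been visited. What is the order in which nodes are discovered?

Visit back
back → auth
auth → index
index → mesh
mesh → relay
relay → bridge
bridge → edge
edge → mirror
mirror → leaf
leaf → worker
worker → ingest
ingest → router
router → shard
shard → peer
peer → store
store → broker
broker → sink
sink → proxy
proxy → core

back -> auth -> index -> mesh -> relay -> bridge -> edge -> mirror -> leaf -> worker -> ingest -> router -> shard -> peer -> store -> broker -> sink -> proxy -> core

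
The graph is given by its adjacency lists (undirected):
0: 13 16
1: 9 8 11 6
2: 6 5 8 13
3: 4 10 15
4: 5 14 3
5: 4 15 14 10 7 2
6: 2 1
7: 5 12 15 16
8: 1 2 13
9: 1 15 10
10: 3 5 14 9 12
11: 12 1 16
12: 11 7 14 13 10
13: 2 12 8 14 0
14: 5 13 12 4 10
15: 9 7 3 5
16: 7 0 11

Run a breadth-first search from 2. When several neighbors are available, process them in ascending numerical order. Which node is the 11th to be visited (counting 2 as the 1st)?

1

Visit 2; enqueue 5, 6, 8, 13 → queue [5, 6, 8, 13]
Visit 5; enqueue 4, 7, 10, 14, 15 → queue [6, 8, 13, 4, 7, 10, 14, 15]
Visit 6; enqueue 1 → queue [8, 13, 4, 7, 10, 14, 15, 1]
Visit 8 → queue [13, 4, 7, 10, 14, 15, 1]
Visit 13; enqueue 0, 12 → queue [4, 7, 10, 14, 15, 1, 0, 12]
Visit 4; enqueue 3 → queue [7, 10, 14, 15, 1, 0, 12, 3]
Visit 7; enqueue 16 → queue [10, 14, 15, 1, 0, 12, 3, 16]
Visit 10; enqueue 9 → queue [14, 15, 1, 0, 12, 3, 16, 9]
Visit 14 → queue [15, 1, 0, 12, 3, 16, 9]
Visit 15 → queue [1, 0, 12, 3, 16, 9]
Visit 1; enqueue 11 → queue [0, 12, 3, 16, 9, 11]
Visit 0 → queue [12, 3, 16, 9, 11]
Visit 12 → queue [3, 16, 9, 11]
Visit 3 → queue [16, 9, 11]
Visit 16 → queue [9, 11]
Visit 9 → queue [11]
Visit 11 → queue []

Visit order: 2, 5, 6, 8, 13, 4, 7, 10, 14, 15, 1, 0, 12, 3, 16, 9, 11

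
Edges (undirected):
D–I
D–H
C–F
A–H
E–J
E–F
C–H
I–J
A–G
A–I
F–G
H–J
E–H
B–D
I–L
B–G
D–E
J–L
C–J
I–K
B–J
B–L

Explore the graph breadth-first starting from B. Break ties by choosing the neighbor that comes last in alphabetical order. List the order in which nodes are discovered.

B, L, J, G, D, I, H, E, C, F, A, K

Visit B; enqueue L, J, G, D → queue [L, J, G, D]
Visit L; enqueue I → queue [J, G, D, I]
Visit J; enqueue H, E, C → queue [G, D, I, H, E, C]
Visit G; enqueue F, A → queue [D, I, H, E, C, F, A]
Visit D → queue [I, H, E, C, F, A]
Visit I; enqueue K → queue [H, E, C, F, A, K]
Visit H → queue [E, C, F, A, K]
Visit E → queue [C, F, A, K]
Visit C → queue [F, A, K]
Visit F → queue [A, K]
Visit A → queue [K]
Visit K → queue []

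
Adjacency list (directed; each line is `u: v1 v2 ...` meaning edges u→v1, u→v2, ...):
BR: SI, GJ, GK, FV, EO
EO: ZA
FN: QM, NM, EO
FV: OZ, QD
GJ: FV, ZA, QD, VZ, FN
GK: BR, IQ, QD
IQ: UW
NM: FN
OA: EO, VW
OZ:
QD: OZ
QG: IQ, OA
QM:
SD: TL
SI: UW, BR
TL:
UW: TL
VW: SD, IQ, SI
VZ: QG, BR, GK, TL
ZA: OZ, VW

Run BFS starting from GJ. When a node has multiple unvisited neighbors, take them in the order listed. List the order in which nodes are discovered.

Visit GJ; enqueue FV, ZA, QD, VZ, FN → queue [FV, ZA, QD, VZ, FN]
Visit FV; enqueue OZ → queue [ZA, QD, VZ, FN, OZ]
Visit ZA; enqueue VW → queue [QD, VZ, FN, OZ, VW]
Visit QD → queue [VZ, FN, OZ, VW]
Visit VZ; enqueue QG, BR, GK, TL → queue [FN, OZ, VW, QG, BR, GK, TL]
Visit FN; enqueue QM, NM, EO → queue [OZ, VW, QG, BR, GK, TL, QM, NM, EO]
Visit OZ → queue [VW, QG, BR, GK, TL, QM, NM, EO]
Visit VW; enqueue SD, IQ, SI → queue [QG, BR, GK, TL, QM, NM, EO, SD, IQ, SI]
Visit QG; enqueue OA → queue [BR, GK, TL, QM, NM, EO, SD, IQ, SI, OA]
Visit BR → queue [GK, TL, QM, NM, EO, SD, IQ, SI, OA]
Visit GK → queue [TL, QM, NM, EO, SD, IQ, SI, OA]
Visit TL → queue [QM, NM, EO, SD, IQ, SI, OA]
Visit QM → queue [NM, EO, SD, IQ, SI, OA]
Visit NM → queue [EO, SD, IQ, SI, OA]
Visit EO → queue [SD, IQ, SI, OA]
Visit SD → queue [IQ, SI, OA]
Visit IQ; enqueue UW → queue [SI, OA, UW]
Visit SI → queue [OA, UW]
Visit OA → queue [UW]
Visit UW → queue []

GJ -> FV -> ZA -> QD -> VZ -> FN -> OZ -> VW -> QG -> BR -> GK -> TL -> QM -> NM -> EO -> SD -> IQ -> SI -> OA -> UW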